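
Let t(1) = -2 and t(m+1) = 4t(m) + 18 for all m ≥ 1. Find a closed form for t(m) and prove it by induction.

Claim: t(m) = 4^m − 6.

Base case: t(1) = -2, and 4^1 − 6 = 4 − 6 = -2.
Assume t(j) = 4^j − 6 for some j ≥ 1.
Then t(j+1) = 4t(j) + 18 = 4·(4^j − 6) + 18 = 4^{j+1} − 24 + 18 = 4^{j+1} − 6.
So the formula holds for j+1, and by induction t(m) = 4^m − 6 for all m ≥ 1.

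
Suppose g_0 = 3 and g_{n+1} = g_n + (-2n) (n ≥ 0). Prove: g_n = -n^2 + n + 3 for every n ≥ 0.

Base case: g_0 = 3, and -0^2 + 0 + 3 = 3.
Assume g_j = -j^2 + j + 3.
Then g_{j+1} = g_j + (-2j) = (-j^2 + j + 3) + (-2j) = -j^2 − j + 3,
and -(j+1)^2 + (j+1) + 3 = -j^2 − j + 3.
This completes the inductive step, so g_n = -n^2 + n + 3 for all n ≥ 0.

g_n = -n^2 + n + 3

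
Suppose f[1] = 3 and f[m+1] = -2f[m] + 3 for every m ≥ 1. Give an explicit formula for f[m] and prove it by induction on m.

Claim: f[m] = -(-2)^m + 1.

Base case: f[1] = 3, and -(-2)^1 + 1 = 2 + 1 = 3.
Assume f[j] = -(-2)^j + 1 for some j ≥ 1.
Then f[j+1] = -2f[j] + 3 = -2·(-(-2)^j + 1) + 3 = 2·(-2)^j − 2 + 3 = -(-2)^{j+1} + 1.
By induction, f[m] = -(-2)^m + 1 for all m ≥ 1.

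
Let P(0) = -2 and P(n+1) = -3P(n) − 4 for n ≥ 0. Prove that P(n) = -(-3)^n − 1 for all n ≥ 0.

Base case: P(0) = -2, and -(-3)^0 − 1 = -1 − 1 = -2.
Assume P(k) = -(-3)^k − 1 for some k ≥ 0.
Then P(k+1) = -3P(k) − 4 = -3·(-(-3)^k − 1) − 4 = 3·(-3)^k + 3 − 4 = -(-3)^{k+1} − 1.
So the formula holds for k+1, and by induction P(n) = -(-3)^n − 1 for all n ≥ 0.

P(n) = -(-3)^n − 1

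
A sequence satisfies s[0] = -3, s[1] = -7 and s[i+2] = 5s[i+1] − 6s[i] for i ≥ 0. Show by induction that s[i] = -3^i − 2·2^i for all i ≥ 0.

Base cases: s[0] = -3 and -3^0 − 2·2^0 = -3; s[1] = -7 and -3^1 − 2·2^1 = -7.
Assume s[j] = -3^j − 2·2^j for all 0 ≤ j ≤ r, where r ≥ 1.
Then s[r+1] = 5s[r] − 6s[r−1] = 5·(-3^r − 2·2^r) − 6·(-3^{r−1} − 2·2^{r−1}) = -(5·3 − 6)3^{r−1} − 2·(5·2 − 6)2^{r−1} = -9·3^{r−1} − 8·2^{r−1} = -3^{r+1} − 2·2^{r+1}.
Hence s[i] = -3^i − 2·2^i for every i ≥ 0, by strong induction.

s[i] = -3^i − 2·2^i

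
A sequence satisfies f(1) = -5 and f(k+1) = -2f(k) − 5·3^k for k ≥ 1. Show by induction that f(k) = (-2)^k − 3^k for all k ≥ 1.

Base case: f(1) = -5, and (-2)^1 − 3^1 = -2 − 3 = -5.
Assume f(m) = (-2)^m − 3^m for some m ≥ 1.
Then f(m+1) = -2f(m) − 5·3^m = -2·((-2)^m − 3^m) − 5·3^m = (-2)^{m+1} + 2·3^m − 5·3^m = (-2)^{m+1} − 3·3^m = (-2)^{m+1} − 3^{m+1}.
Hence f(k) = (-2)^k − 3^k for every k ≥ 1, by induction.

f(k) = (-2)^k − 3^k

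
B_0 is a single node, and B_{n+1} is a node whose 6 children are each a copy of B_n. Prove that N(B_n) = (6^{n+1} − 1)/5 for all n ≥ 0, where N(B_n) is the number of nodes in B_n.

Base case: N(B_0) = 1, and (6^{0+1} − 1)/5 = 1.
Assume N(B_m) = (6^{m+1} − 1)/5.
Then N(B_{m+1}) = 1 + 6N(B_m) = 1 + 6·(6^{m+1} − 1)/5 = 1 + (6^{m+2} − 6)/5 = (5 + 6^{m+2} − 6)/5 = (6^{m+2} − 1)/5.
This completes the inductive step, so N(B_n) = (6^{n+1} − 1)/5 for all n ≥ 0.

N(B_n) = (6^{n+1} − 1)/5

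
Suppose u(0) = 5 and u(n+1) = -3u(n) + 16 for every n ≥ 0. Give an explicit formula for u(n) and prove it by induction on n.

Claim: u(n) = (-3)^n + 4.

Base case: u(0) = 5, and (-3)^0 + 4 = 1 + 4 = 5.
Assume u(m) = (-3)^m + 4 for some m ≥ 0.
Then u(m+1) = -3u(m) + 16 = -3·((-3)^m + 4) + 16 = -3·(-3)^m − 12 + 16 = (-3)^{m+1} + 4.
By induction, u(n) = (-3)^n + 4 for all n ≥ 0.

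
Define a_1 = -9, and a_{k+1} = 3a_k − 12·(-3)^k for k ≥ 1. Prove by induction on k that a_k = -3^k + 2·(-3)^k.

Base case: a_1 = -9, and -3^1 + 2·(-3)^1 = -3 − 6 = -9.
Assume a_r = -3^r + 2·(-3)^r for some r ≥ 1.
Then a_{r+1} = 3a_r − 12·(-3)^r = 3·(-3^r + 2·(-3)^r) − 12·(-3)^r = -3^{r+1} + 6·(-3)^r − 12·(-3)^r = -3^{r+1} − 6·(-3)^r = -3^{r+1} + 2·(-3)^{r+1}.
By induction, a_k = -3^k + 2·(-3)^k for all k ≥ 1.

a_k = -3^k + 2·(-3)^k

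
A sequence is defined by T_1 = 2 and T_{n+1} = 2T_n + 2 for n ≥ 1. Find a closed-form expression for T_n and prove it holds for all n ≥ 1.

Claim: T_n = 2^{n+1} − 2.

Base case: T_1 = 2, and 2^{1+1} − 2 = 4 − 2 = 2.
Assume T_r = 2^{r+1} − 2 for some r ≥ 1.
Then T_{r+1} = 2T_r + 2 = 2·(2^{r+1} − 2) + 2 = 2^{r+2} − 4 + 2 = 2^{r+2} − 2.
Hence T_n = 2^{n+1} − 2 for every n ≥ 1, by induction.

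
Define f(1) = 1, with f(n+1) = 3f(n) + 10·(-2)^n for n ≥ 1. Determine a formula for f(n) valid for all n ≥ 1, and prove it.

Claim: f(n) = -3^n − 2·(-2)^n.

Base case: f(1) = 1, and -3^1 − 2·(-2)^1 = -3 + 4 = 1.
Assume f(r) = -3^r − 2·(-2)^r for some r ≥ 1.
Then f(r+1) = 3f(r) + 10·(-2)^r = 3·(-3^r − 2·(-2)^r) + 10·(-2)^r = -3^{r+1} − 6·(-2)^r + 10·(-2)^r = -3^{r+1} + 4·(-2)^r = -3^{r+1} − 2·(-2)^{r+1}.
This completes the inductive step, so f(n) = -3^n − 2·(-2)^n for all n ≥ 1.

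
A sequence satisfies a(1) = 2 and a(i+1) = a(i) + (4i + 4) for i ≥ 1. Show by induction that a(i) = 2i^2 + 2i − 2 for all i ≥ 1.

Base case: a(1) = 2, and 2·1^2 + 2·1 − 2 = 2.
Assume a(r) = 2r^2 + 2r − 2.
Then a(r+1) = a(r) + (4r + 4) = (2r^2 + 2r − 2) + (4r + 4) = 2r^2 + 6r + 2,
and 2·(r+1)^2 + 2·(r+1) − 2 = 2r^2 + 6r + 2.
By induction, a(i) = 2i^2 + 2i − 2 for all i ≥ 1.

a(i) = 2i^2 + 2i − 2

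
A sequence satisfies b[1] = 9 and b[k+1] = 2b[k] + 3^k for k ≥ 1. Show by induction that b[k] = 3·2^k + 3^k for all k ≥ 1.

Base case: b[1] = 9, and 3·2^1 + 3^1 = 6 + 3 = 9.
Assume b[m] = 3·2^m + 3^m for some m ≥ 1.
Then b[m+1] = 2b[m] + 3^m = 2·(3·2^m + 3^m) + 3^m = 3·2^{m+1} + 2·3^m + 3^m = 3·2^{m+1} + 3·3^m = 3·2^{m+1} + 3^{m+1}.
Hence b[k] = 3·2^k + 3^k for every k ≥ 1, by induction.

b[k] = 3·2^k + 3^k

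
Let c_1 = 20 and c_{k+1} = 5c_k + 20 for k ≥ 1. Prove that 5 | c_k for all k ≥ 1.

Base case: c_1 = 20 = 5·4, so 5 | c_1.
Assume 5 | c_m, so c_m = 5t for some integer t.
Then c_{m+1} = 5c_m + 20 = 5·(5t) + 20 = 5(5t + 4), so 5 | c_{m+1}.
This completes the inductive step, so 5 | c_k for all k ≥ 1.

5 | c_k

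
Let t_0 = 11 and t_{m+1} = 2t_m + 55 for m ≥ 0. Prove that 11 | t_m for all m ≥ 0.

Base case: t_0 = 11 = 11·1, so 11 | t_0.
Assume 11 | t_k, so t_k = 11s for some integer s.
Then t_{k+1} = 2t_k + 55 = 2·(11s) + 55 = 11(2s + 5), so 11 | t_{k+1}.
So the property holds for k+1, and by induction 11 | t_m for all m ≥ 0.

11 | t_m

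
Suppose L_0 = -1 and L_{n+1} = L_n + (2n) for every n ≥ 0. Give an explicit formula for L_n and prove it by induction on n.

Claim: L_n = n^2 − n − 1.

Base case: L_0 = -1, and 0^2 − 0 − 1 = -1.
Assume L_m = m^2 − m − 1.
Then L_{m+1} = L_m + (2m) = (m^2 − m − 1) + (2m) = m^2 + m − 1,
and (m+1)^2 − (m+1) − 1 = m^2 + m − 1.
This completes the inductive step, so L_n = n^2 − n − 1 for all n ≥ 0.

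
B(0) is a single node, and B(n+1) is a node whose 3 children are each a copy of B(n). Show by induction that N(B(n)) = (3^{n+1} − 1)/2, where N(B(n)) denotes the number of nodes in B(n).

Base case: N(B(0)) = 1, and (3^{0+1} − 1)/2 = 1.
Assume N(B(k)) = (3^{k+1} − 1)/2.
Then N(B(k+1)) = 1 + 3N(B(k)) = 1 + 3·(3^{k+1} − 1)/2 = 1 + (3^{k+2} − 3)/2 = (2 + 3^{k+2} − 3)/2 = (3^{k+2} − 1)/2.
Hence N(B(n)) = (3^{n+1} − 1)/2 for every n ≥ 0, by induction.

N(B(n)) = (3^{n+1} − 1)/2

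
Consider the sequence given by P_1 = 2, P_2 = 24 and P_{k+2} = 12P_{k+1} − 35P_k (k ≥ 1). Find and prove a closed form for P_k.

Claim: P_k = 7^k − 5^k.

Base cases: P_1 = 2 and 7^1 − 5^1 = 2; P_2 = 24 and 7^2 − 5^2 = 24.
Assume P_j = 7^j − 5^j for all 1 ≤ j ≤ r, where r ≥ 2.
Then P_{r+1} = 12P_r − 35P_{r−1} = 12·(7^r − 5^r) − 35·(7^{r−1} − 5^{r−1}) = (12·7 − 35)7^{r−1} − (12·5 − 35)5^{r−1} = 49·7^{r−1} − 25·5^{r−1} = 7^{r+1} − 5^{r+1}.
So the formula holds for r+1, and by strong induction P_k = 7^k − 5^k for all k ≥ 1.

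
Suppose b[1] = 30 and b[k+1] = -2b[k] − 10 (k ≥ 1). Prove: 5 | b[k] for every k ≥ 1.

Base case: b[1] = 30 = 5·6, so 5 | b[1].
Assume 5 | b[j], so b[j] = 5t for some integer t.
Then b[j+1] = -2b[j] − 10 = -2·(5t) − 10 = 5(-2t − 2), so 5 | b[j+1].
So the property holds for j+1, and by induction 5 | b[k] for all k ≥ 1.

5 | b[k]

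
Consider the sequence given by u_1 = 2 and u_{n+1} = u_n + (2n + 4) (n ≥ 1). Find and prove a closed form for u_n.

Claim: u_n = n^2 + 3n − 2.

Base case: u_1 = 2, and 1^2 + 3·1 − 2 = 2.
Assume u_m = m^2 + 3m − 2.
Then u_{m+1} = u_m + (2m + 4) = (m^2 + 3m − 2) + (2m + 4) = m^2 + 5m + 2,
and (m+1)^2 + 3·(m+1) − 2 = m^2 + 5m + 2.
Hence u_n = n^2 + 3n − 2 for every n ≥ 1, by induction.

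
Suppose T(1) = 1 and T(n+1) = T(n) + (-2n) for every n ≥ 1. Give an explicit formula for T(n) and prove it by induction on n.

Claim: T(n) = -n^2 + n + 1.

Base case: T(1) = 1, and -1^2 + 1 + 1 = 1.
Assume T(r) = -r^2 + r + 1.
Then T(r+1) = T(r) + (-2r) = (-r^2 + r + 1) + (-2r) = -r^2 − r + 1,
and -(r+1)^2 + (r+1) + 1 = -r^2 − r + 1.
By induction, T(n) = -n^2 + n + 1 for all n ≥ 1.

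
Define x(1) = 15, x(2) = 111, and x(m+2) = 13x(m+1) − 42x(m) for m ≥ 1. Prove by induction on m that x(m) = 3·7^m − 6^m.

Base cases: x(1) = 15 and 3·7^1 − 6^1 = 15; x(2) = 111 and 3·7^2 − 6^2 = 111.
Assume x(i) = 3·7^i − 6^i for all 1 ≤ i ≤ j, where j ≥ 2.
Then x(j+1) = 13x(j) − 42x(j−1) = 13·(3·7^j − 6^j) − 42·(3·7^{j−1} − 6^{j−1}) = 3·(13·7 − 42)7^{j−1} − (13·6 − 42)6^{j−1} = 147·7^{j−1} − 36·6^{j−1} = 3·7^{j+1} − 6^{j+1}.
So the formula holds for j+1, and by strong induction x(m) = 3·7^m − 6^m for all m ≥ 1.

x(m) = 3·7^m − 6^m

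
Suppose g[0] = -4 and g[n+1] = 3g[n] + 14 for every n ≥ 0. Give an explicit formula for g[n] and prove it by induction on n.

Claim: g[n] = 3^{n+1} − 7.

Base case: g[0] = -4, and 3^{0+1} − 7 = 3 − 7 = -4.
Assume g[k] = 3^{k+1} − 7 for some k ≥ 0.
Then g[k+1] = 3g[k] + 14 = 3·(3^{k+1} − 7) + 14 = 3^{k+2} − 21 + 14 = 3^{k+2} − 7.
So the formula holds for k+1, and by induction g[n] = 3^{n+1} − 7 for all n ≥ 0.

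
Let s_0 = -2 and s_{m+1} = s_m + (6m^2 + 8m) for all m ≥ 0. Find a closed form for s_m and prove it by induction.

Claim: s_m = 2m^3 + m^2 − 3m − 2.

Base case: s_0 = -2, and 2·0^3 + 0^2 − 3·0 − 2 = -2.
Assume s_k = 2k^3 + k^2 − 3k − 2.
Then s_{k+1} = s_k + (6k^2 + 8k) = (2k^3 + k^2 − 3k − 2) + (6k^2 + 8k) = 2k^3 + 7k^2 + 5k − 2,
and 2·(k+1)^3 + (k+1)^2 − 3·(k+1) − 2 = 2k^3 + 7k^2 + 5k − 2.
Hence s_m = 2m^3 + m^2 − 3m − 2 for every m ≥ 0, by induction.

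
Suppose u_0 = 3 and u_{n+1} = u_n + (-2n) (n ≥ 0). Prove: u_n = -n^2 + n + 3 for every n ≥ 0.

Base case: u_0 = 3, and -0^2 + 0 + 3 = 3.
Assume u_j = -j^2 + j + 3.
Then u_{j+1} = u_j + (-2j) = (-j^2 + j + 3) + (-2j) = -j^2 − j + 3,
and -(j+1)^2 + (j+1) + 3 = -j^2 − j + 3.
By induction, u_n = -n^2 + n + 3 for all n ≥ 0.

u_n = -n^2 + n + 3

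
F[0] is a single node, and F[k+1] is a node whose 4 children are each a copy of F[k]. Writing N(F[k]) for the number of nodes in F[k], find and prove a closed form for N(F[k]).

Claim: N(F[k]) = (4^{k+1} − 1)/3.

Base case: N(F[0]) = 1, and (4^{0+1} − 1)/3 = 1.
Assume N(F[j]) = (4^{j+1} − 1)/3.
Then N(F[j+1]) = 1 + 4N(F[j]) = 1 + 4·(4^{j+1} − 1)/3 = 1 + (4^{j+2} − 4)/3 = (3 + 4^{j+2} − 4)/3 = (4^{j+2} − 1)/3.
So the formula holds for j+1, and by induction N(F[k]) = (4^{k+1} − 1)/3 for all k ≥ 0.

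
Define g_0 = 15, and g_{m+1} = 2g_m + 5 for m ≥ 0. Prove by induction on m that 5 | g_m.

Base case: g_0 = 15 = 5·3, so 5 | g_0.
Assume 5 | g_k, so g_k = 5t for some integer t.
Then g_{k+1} = 2g_k + 5 = 2·(5t) + 5 = 5(2t + 1), so 5 | g_{k+1}.
So the property holds for k+1, and by induction 5 | g_m for all m ≥ 0.

5 | g_m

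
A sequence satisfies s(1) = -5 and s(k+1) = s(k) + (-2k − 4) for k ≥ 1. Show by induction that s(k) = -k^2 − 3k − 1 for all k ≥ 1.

Base case: s(1) = -5, and -1^2 − 3·1 − 1 = -5.
Assume s(j) = -j^2 − 3j − 1.
Then s(j+1) = s(j) + (-2j − 4) = (-j^2 − 3j − 1) + (-2j − 4) = -j^2 − 5j − 5,
and -(j+1)^2 − 3·(j+1) − 1 = -j^2 − 5j − 5.
This completes the inductive step, so s(k) = -k^2 − 3k − 1 for all k ≥ 1.

s(k) = -k^2 − 3k − 1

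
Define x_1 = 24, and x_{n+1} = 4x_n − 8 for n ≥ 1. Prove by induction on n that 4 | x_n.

Base case: x_1 = 24 = 4·6, so 4 | x_1.
Assume 4 | x_r, so x_r = 4t for some integer t.
Then x_{r+1} = 4x_r − 8 = 4·(4t) − 8 = 4(4t − 2), so 4 | x_{r+1}.
So the property holds for r+1, and by induction 4 | x_n for all n ≥ 1.

4 | x_n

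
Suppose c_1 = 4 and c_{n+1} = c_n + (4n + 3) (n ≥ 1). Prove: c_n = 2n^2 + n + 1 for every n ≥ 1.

Base case: c_1 = 4, and 2·1^2 + 1 + 1 = 4.
Assume c_j = 2j^2 + j + 1.
Then c_{j+1} = c_j + (4j + 3) = (2j^2 + j + 1) + (4j + 3) = 2j^2 + 5j + 4,
and 2·(j+1)^2 + (j+1) + 1 = 2j^2 + 5j + 4.
This completes the inductive step, so c_n = 2n^2 + n + 1 for all n ≥ 1.

c_n = 2n^2 + n + 1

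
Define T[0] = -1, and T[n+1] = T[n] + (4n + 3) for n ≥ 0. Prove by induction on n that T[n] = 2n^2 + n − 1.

Base case: T[0] = -1, and 2·0^2 + 0 − 1 = -1.
Assume T[j] = 2j^2 + j − 1.
Then T[j+1] = T[j] + (4j + 3) = (2j^2 + j − 1) + (4j + 3) = 2j^2 + 5j + 2,
and 2·(j+1)^2 + (j+1) − 1 = 2j^2 + 5j + 2.
By induction, T[n] = 2n^2 + n − 1 for all n ≥ 0.

T[n] = 2n^2 + n − 1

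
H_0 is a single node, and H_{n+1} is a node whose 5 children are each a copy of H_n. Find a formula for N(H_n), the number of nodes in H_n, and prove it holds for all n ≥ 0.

Claim: N(H_n) = (5^{n+1} − 1)/4.

Base case: N(H_0) = 1, and (5^{0+1} − 1)/4 = 1.
Assume N(H_m) = (5^{m+1} − 1)/4.
Then N(H_{m+1}) = 1 + 5N(H_m) = 1 + 5·(5^{m+1} − 1)/4 = 1 + (5^{m+2} − 5)/4 = (4 + 5^{m+2} − 5)/4 = (5^{m+2} − 1)/4.
So the formula holds for m+1, and by induction N(H_n) = (5^{n+1} − 1)/4 for all n ≥ 0.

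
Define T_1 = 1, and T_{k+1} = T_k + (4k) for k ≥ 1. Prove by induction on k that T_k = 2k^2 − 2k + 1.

Base case: T_1 = 1, and 2·1^2 − 2·1 + 1 = 1.
Assume T_j = 2j^2 − 2j + 1.
Then T_{j+1} = T_j + (4j) = (2j^2 − 2j + 1) + (4j) = 2j^2 + 2j + 1,
and 2·(j+1)^2 − 2·(j+1) + 1 = 2j^2 + 2j + 1.
This completes the inductive step, so T_k = 2k^2 − 2k + 1 for all k ≥ 1.

T_k = 2k^2 − 2k + 1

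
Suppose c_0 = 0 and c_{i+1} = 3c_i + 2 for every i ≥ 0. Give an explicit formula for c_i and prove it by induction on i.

Claim: c_i = 3^i − 1.

Base case: c_0 = 0, and 3^0 − 1 = 1 − 1 = 0.
Assume c_j = 3^j − 1 for some j ≥ 0.
Then c_{j+1} = 3c_j + 2 = 3·(3^j − 1) + 2 = 3^{j+1} − 3 + 2 = 3^{j+1} − 1.
By induction, c_i = 3^i − 1 for all i ≥ 0.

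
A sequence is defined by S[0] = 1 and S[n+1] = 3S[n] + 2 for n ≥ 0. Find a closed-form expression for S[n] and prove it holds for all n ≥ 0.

Claim: S[n] = 2·3^n − 1.

Base case: S[0] = 1, and 2·3^0 − 1 = 2 − 1 = 1.
Assume S[r] = 2·3^r − 1 for some r ≥ 0.
Then S[r+1] = 3S[r] + 2 = 3·(2·3^r − 1) + 2 = 6·3^r − 3 + 2 = 2·3^{r+1} − 1.
So the formula holds for r+1, and by induction S[n] = 2·3^n − 1 for all n ≥ 0.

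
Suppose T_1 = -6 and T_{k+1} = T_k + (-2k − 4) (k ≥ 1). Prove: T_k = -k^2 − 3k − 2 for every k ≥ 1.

Base case: T_1 = -6, and -1^2 − 3·1 − 2 = -6.
Assume T_r = -r^2 − 3r − 2.
Then T_{r+1} = T_r + (-2r − 4) = (-r^2 − 3r − 2) + (-2r − 4) = -r^2 − 5r − 6,
and -(r+1)^2 − 3·(r+1) − 2 = -r^2 − 5r − 6.
This completes the inductive step, so T_k = -k^2 − 3k − 2 for all k ≥ 1.

T_k = -k^2 − 3k − 2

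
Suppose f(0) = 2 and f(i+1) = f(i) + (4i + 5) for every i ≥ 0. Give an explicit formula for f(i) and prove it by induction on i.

Claim: f(i) = 2i^2 + 3i + 2.

Base case: f(0) = 2, and 2·0^2 + 3·0 + 2 = 2.
Assume f(k) = 2k^2 + 3k + 2.
Then f(k+1) = f(k) + (4k + 5) = (2k^2 + 3k + 2) + (4k + 5) = 2k^2 + 7k + 7,
and 2·(k+1)^2 + 3·(k+1) + 2 = 2k^2 + 7k + 7.
Hence f(i) = 2i^2 + 3i + 2 for every i ≥ 0, by induction.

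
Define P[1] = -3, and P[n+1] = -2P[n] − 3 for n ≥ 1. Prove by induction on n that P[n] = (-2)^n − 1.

Base case: P[1] = -3, and (-2)^1 − 1 = -2 − 1 = -3.
Assume P[m] = (-2)^m − 1 for some m ≥ 1.
Then P[m+1] = -2P[m] − 3 = -2·((-2)^m − 1) − 3 = -2·(-2)^m + 2 − 3 = (-2)^{m+1} − 1.
Hence P[n] = (-2)^n − 1 for every n ≥ 1, by induction.

P[n] = (-2)^n − 1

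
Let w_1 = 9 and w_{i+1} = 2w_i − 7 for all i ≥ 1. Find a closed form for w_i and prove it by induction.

Claim: w_i = 2^i + 7.

Base case: w_1 = 9, and 2^1 + 7 = 2 + 7 = 9.
Assume w_m = 2^m + 7 for some m ≥ 1.
Then w_{m+1} = 2w_m − 7 = 2·(2^m + 7) − 7 = 2^{m+1} + 14 − 7 = 2^{m+1} + 7.
By induction, w_i = 2^i + 7 for all i ≥ 1.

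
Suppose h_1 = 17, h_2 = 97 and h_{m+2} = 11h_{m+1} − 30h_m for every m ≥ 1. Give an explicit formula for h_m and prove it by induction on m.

Claim: h_m = 2·6^m + 5^m.

Base cases: h_1 = 17 and 2·6^1 + 5^1 = 17; h_2 = 97 and 2·6^2 + 5^2 = 97.
Assume h_i = 2·6^i + 5^i for all 1 ≤ i ≤ j, where j ≥ 2.
Then h_{j+1} = 11h_j − 30h_{j−1} = 11·(2·6^j + 5^j) − 30·(2·6^{j−1} + 5^{j−1}) = 2·(11·6 − 30)6^{j−1} + (11·5 − 30)5^{j−1} = 72·6^{j−1} + 25·5^{j−1} = 2·6^{j+1} + 5^{j+1}.
So the formula holds for j+1, and by strong induction h_m = 2·6^m + 5^m for all m ≥ 1.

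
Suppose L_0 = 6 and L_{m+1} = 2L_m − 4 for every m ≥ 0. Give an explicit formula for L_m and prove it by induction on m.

Claim: L_m = 2^{m+1} + 4.

Base case: L_0 = 6, and 2^{0+1} + 4 = 2 + 4 = 6.
Assume L_k = 2^{k+1} + 4 for some k ≥ 0.
Then L_{k+1} = 2L_k − 4 = 2·(2^{k+1} + 4) − 4 = 2^{k+2} + 8 − 4 = 2^{k+2} + 4.
Hence L_m = 2^{m+1} + 4 for every m ≥ 0, by induction.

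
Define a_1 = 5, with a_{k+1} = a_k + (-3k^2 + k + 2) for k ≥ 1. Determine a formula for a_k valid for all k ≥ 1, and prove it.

Claim: a_k = -k^3 + 2k^2 + k + 3.

Base case: a_1 = 5, and -1^3 + 2·1^2 + 1 + 3 = 5.
Assume a_m = -m^3 + 2m^2 + m + 3.
Then a_{m+1} = a_m + (-3m^2 + m + 2) = (-m^3 + 2m^2 + m + 3) + (-3m^2 + m + 2) = -m^3 − m^2 + 2m + 5,
and -(m+1)^3 + 2·(m+1)^2 + (m+1) + 3 = -m^3 − m^2 + 2m + 5.
This completes the inductive step, so a_k = -k^3 + 2k^2 + k + 3 for all k ≥ 1.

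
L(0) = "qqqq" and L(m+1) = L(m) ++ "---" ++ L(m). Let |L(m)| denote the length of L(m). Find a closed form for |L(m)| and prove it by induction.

Claim: |L(m)| = 7·2^m − 3.

Base case: |L(0)| = 4, and 7·2^0 − 3 = 4.
Assume |L(j)| = 7·2^j − 3.
Then |L(j+1)| = |L(j)| + 3 + |L(j)| = 2|L(j)| + 3 = 2(7·2^j − 3) + 3 = 7·2^{j+1} − 6 + 3 = 7·2^{j+1} − 3.
By induction, |L(m)| = 7·2^m − 3 for all m ≥ 0.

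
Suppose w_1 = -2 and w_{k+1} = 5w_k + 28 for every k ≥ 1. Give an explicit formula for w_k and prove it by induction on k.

Claim: w_k = 5^k − 7.

Base case: w_1 = -2, and 5^1 − 7 = 5 − 7 = -2.
Assume w_m = 5^m − 7 for some m ≥ 1.
Then w_{m+1} = 5w_m + 28 = 5·(5^m − 7) + 28 = 5^{m+1} − 35 + 28 = 5^{m+1} − 7.
So the formula holds for m+1, and by induction w_k = 5^k − 7 for all k ≥ 1.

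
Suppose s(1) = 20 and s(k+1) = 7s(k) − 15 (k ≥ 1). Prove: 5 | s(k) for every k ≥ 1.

Base case: s(1) = 20 = 5·4, so 5 | s(1).
Assume 5 | s(j), so s(j) = 5t for some integer t.
Then s(j+1) = 7s(j) − 15 = 7·(5t) − 15 = 5(7t − 3), so 5 | s(j+1).
This completes the inductive step, so 5 | s(k) for all k ≥ 1.

5 | s(k)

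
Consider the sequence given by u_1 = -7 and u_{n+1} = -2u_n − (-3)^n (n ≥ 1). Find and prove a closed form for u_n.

Claim: u_n = 2·(-2)^n + (-3)^n.

Base case: u_1 = -7, and 2·(-2)^1 + (-3)^1 = -4 − 3 = -7.
Assume u_r = 2·(-2)^r + (-3)^r for some r ≥ 1.
Then u_{r+1} = -2u_r − (-3)^r = -2·(2·(-2)^r + (-3)^r) − (-3)^r = 2·(-2)^{r+1} − 2·(-3)^r − (-3)^r = 2·(-2)^{r+1} − 3·(-3)^r = 2·(-2)^{r+1} + (-3)^{r+1}.
This completes the inductive step, so u_n = 2·(-2)^n + (-3)^n for all n ≥ 1.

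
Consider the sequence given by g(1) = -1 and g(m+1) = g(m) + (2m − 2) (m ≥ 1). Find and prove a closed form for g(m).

Claim: g(m) = m^2 − 3m + 1.

Base case: g(1) = -1, and 1^2 − 3·1 + 1 = -1.
Assume g(r) = r^2 − 3r + 1.
Then g(r+1) = g(r) + (2r − 2) = (r^2 − 3r + 1) + (2r − 2) = r^2 − r − 1,
and (r+1)^2 − 3·(r+1) + 1 = r^2 − r − 1.
Hence g(m) = m^2 − 3m + 1 for every m ≥ 1, by induction.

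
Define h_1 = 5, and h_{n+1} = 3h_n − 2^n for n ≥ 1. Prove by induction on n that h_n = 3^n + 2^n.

Base case: h_1 = 5, and 3^1 + 2^1 = 3 + 2 = 5.
Assume h_k = 3^k + 2^k for some k ≥ 1.
Then h_{k+1} = 3h_k − 2^k = 3·(3^k + 2^k) − 2^k = 3^{k+1} + 3·2^k − 2^k = 3^{k+1} + 2·2^k = 3^{k+1} + 2^{k+1}.
This completes the inductive step, so h_n = 3^n + 2^n for all n ≥ 1.

h_n = 3^n + 2^n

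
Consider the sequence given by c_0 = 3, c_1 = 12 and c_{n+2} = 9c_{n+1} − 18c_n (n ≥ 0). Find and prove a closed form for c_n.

Claim: c_n = 6^n + 2·3^n.

Base cases: c_0 = 3 and 6^0 + 2·3^0 = 3; c_1 = 12 and 6^1 + 2·3^1 = 12.
Assume c_i = 6^i + 2·3^i for all 0 ≤ i ≤ j, where j ≥ 1.
Then c_{j+1} = 9c_j − 18c_{j−1} = 9·(6^j + 2·3^j) − 18·(6^{j−1} + 2·3^{j−1}) = (9·6 − 18)6^{j−1} + 2·(9·3 − 18)3^{j−1} = 36·6^{j−1} + 18·3^{j−1} = 6^{j+1} + 2·3^{j+1}.
By strong induction, c_n = 6^n + 2·3^n for all n ≥ 0.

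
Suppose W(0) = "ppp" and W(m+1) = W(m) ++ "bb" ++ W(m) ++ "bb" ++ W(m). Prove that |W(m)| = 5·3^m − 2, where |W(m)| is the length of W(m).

Base case: |W(0)| = 3, and 5·3^0 − 2 = 3.
Assume |W(k)| = 5·3^k − 2.
Then |W(k+1)| = 3|W(k)| + 4 = 3(5·3^k − 2) + 4 = 5·3^{k+1} − 6 + 4 = 5·3^{k+1} − 2.
By induction, |W(m)| = 5·3^m − 2 for all m ≥ 0.

|W(m)| = 5·3^m − 2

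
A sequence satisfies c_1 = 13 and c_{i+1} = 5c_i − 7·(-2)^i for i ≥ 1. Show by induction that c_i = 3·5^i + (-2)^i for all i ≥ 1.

Base case: c_1 = 13, and 3·5^1 + (-2)^1 = 15 − 2 = 13.
Assume c_k = 3·5^k + (-2)^k for some k ≥ 1.
Then c_{k+1} = 5c_k − 7·(-2)^k = 5·(3·5^k + (-2)^k) − 7·(-2)^k = 3·5^{k+1} + 5·(-2)^k − 7·(-2)^k = 3·5^{k+1} − 2·(-2)^k = 3·5^{k+1} + (-2)^{k+1}.
By induction, c_i = 3·5^i + (-2)^i for all i ≥ 1.

c_i = 3·5^i + (-2)^i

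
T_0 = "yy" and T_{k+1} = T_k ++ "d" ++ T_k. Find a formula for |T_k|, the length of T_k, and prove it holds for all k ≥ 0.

Claim: |T_k| = 3·2^k − 1.

Base case: |T_0| = 2, and 3·2^0 − 1 = 2.
Assume |T_m| = 3·2^m − 1.
Then |T_{m+1}| = |T_m| + 1 + |T_m| = 2|T_m| + 1 = 2(3·2^m − 1) + 1 = 3·2^{m+1} − 2 + 1 = 3·2^{m+1} − 1.
By induction, |T_k| = 3·2^k − 1 for all k ≥ 0.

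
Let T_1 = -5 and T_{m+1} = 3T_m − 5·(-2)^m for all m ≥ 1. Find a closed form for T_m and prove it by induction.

Claim: T_m = -3^m + (-2)^m.

Base case: T_1 = -5, and -3^1 + (-2)^1 = -3 − 2 = -5.
Assume T_k = -3^k + (-2)^k for some k ≥ 1.
Then T_{k+1} = 3T_k − 5·(-2)^k = 3·(-3^k + (-2)^k) − 5·(-2)^k = -3^{k+1} + 3·(-2)^k − 5·(-2)^k = -3^{k+1} − 2·(-2)^k = -3^{k+1} + (-2)^{k+1}.
So the formula holds for k+1, and by induction T_m = -3^m + (-2)^m for all m ≥ 1.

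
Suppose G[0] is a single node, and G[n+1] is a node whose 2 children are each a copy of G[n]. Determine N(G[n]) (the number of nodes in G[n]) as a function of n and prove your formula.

Claim: N(G[n]) = 2^{n+1} − 1.

Base case: N(G[0]) = 1, and 2^{0+1} − 1 = 1.
Assume N(G[m]) = 2^{m+1} − 1.
Then N(G[m+1]) = 1 + 2N(G[m]) = 1 + 2(2^{m+1} − 1) = 2^{m+2} − 2 + 1 = 2^{m+2} − 1.
Hence N(G[n]) = 2^{n+1} − 1 for every n ≥ 0, by induction.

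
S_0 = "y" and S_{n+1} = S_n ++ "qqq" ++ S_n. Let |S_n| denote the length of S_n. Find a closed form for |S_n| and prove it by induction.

Claim: |S_n| = 2^{n+2} − 3.

Base case: |S_0| = 1, and 2^{0+2} − 3 = 1.
Assume |S_k| = 2^{k+2} − 3.
Then |S_{k+1}| = |S_k| + 3 + |S_k| = 2|S_k| + 3 = 2(2^{k+2} − 3) + 3 = 2^{k+3} − 6 + 3 = 2^{k+3} − 3.
By induction, |S_n| = 2^{n+2} − 3 for all n ≥ 0.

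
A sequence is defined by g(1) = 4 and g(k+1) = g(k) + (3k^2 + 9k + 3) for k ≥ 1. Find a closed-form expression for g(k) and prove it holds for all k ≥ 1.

Claim: g(k) = k^3 + 3k^2 − k + 1.

Base case: g(1) = 4, and 1^3 + 3·1^2 − 1 + 1 = 4.
Assume g(j) = j^3 + 3j^2 − j + 1.
Then g(j+1) = g(j) + (3j^2 + 9j + 3) = (j^3 + 3j^2 − j + 1) + (3j^2 + 9j + 3) = j^3 + 6j^2 + 8j + 4,
and (j+1)^3 + 3·(j+1)^2 − (j+1) + 1 = j^3 + 6j^2 + 8j + 4.
By induction, g(k) = k^3 + 3k^2 − k + 1 for all k ≥ 1.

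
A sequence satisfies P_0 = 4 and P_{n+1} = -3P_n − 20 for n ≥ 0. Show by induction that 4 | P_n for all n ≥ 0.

Base case: P_0 = 4 = 4·1, so 4 | P_0.
Assume 4 | P_r, so P_r = 4t for some integer t.
Then P_{r+1} = -3P_r − 20 = -3·(4t) − 20 = 4(-3t − 5), so 4 | P_{r+1}.
By induction, 4 | P_n for all n ≥ 0.

4 | P_n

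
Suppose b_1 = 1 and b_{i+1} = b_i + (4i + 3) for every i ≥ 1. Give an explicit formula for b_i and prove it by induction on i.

Claim: b_i = 2i^2 + i − 2.

Base case: b_1 = 1, and 2·1^2 + 1 − 2 = 1.
Assume b_m = 2m^2 + m − 2.
Then b_{m+1} = b_m + (4m + 3) = (2m^2 + m − 2) + (4m + 3) = 2m^2 + 5m + 1,
and 2·(m+1)^2 + (m+1) − 2 = 2m^2 + 5m + 1.
This completes the inductive step, so b_i = 2i^2 + i − 2 for all i ≥ 1.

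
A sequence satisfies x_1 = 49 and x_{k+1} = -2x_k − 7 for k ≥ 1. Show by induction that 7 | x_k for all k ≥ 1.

Base case: x_1 = 49 = 7·7, so 7 | x_1.
Assume 7 | x_m, so x_m = 7t for some integer t.
Then x_{m+1} = -2x_m − 7 = -2·(7t) − 7 = 7(-2t − 1), so 7 | x_{m+1}.
By induction, 7 | x_k for all k ≥ 1.

7 | x_k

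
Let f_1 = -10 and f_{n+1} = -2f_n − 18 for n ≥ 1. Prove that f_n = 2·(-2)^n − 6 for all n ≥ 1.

Base case: f_1 = -10, and 2·(-2)^1 − 6 = -4 − 6 = -10.
Assume f_j = 2·(-2)^j − 6 for some j ≥ 1.
Then f_{j+1} = -2f_j − 18 = -2·(2·(-2)^j − 6) − 18 = -4·(-2)^j + 12 − 18 = 2·(-2)^{j+1} − 6.
Hence f_n = 2·(-2)^n − 6 for every n ≥ 1, by induction.

f_n = 2·(-2)^n − 6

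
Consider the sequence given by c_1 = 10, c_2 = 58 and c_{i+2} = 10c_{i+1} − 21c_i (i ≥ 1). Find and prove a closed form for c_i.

Claim: c_i = 3^i + 7^i.

Base cases: c_1 = 10 and 3^1 + 7^1 = 10; c_2 = 58 and 3^2 + 7^2 = 58.
Assume c_j = 3^j + 7^j for all 1 ≤ j ≤ m, where m ≥ 2.
Then c_{m+1} = 10c_m − 21c_{m−1} = 10·(3^m + 7^m) − 21·(3^{m−1} + 7^{m−1}) = (10·3 − 21)3^{m−1} + (10·7 − 21)7^{m−1} = 9·3^{m−1} + 49·7^{m−1} = 3^{m+1} + 7^{m+1}.
This completes the inductive step, so c_i = 3^i + 7^i for all i ≥ 1.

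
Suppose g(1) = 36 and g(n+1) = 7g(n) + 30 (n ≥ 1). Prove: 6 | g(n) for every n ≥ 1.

Base case: g(1) = 36 = 6·6, so 6 | g(1).
Assume 6 | g(k), so g(k) = 6t for some integer t.
Then g(k+1) = 7g(k) + 30 = 7·(6t) + 30 = 6(7t + 5), so 6 | g(k+1).
Hence 6 | g(n) for every n ≥ 1, by induction.

6 | g(n)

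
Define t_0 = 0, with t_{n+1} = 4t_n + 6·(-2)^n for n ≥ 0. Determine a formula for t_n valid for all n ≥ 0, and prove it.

Claim: t_n = 4^n − (-2)^n.

Base case: t_0 = 0, and 4^0 − (-2)^0 = 1 − 1 = 0.
Assume t_m = 4^m − (-2)^m for some m ≥ 0.
Then t_{m+1} = 4t_m + 6·(-2)^m = 4·(4^m − (-2)^m) + 6·(-2)^m = 4^{m+1} − 4·(-2)^m + 6·(-2)^m = 4^{m+1} + 2·(-2)^m = 4^{m+1} − (-2)^{m+1}.
By induction, t_n = 4^n − (-2)^n for all n ≥ 0.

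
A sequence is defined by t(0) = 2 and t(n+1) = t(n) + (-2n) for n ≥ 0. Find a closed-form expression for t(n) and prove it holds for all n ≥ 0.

Claim: t(n) = -n^2 + n + 2.

Base case: t(0) = 2, and -0^2 + 0 + 2 = 2.
Assume t(j) = -j^2 + j + 2.
Then t(j+1) = t(j) + (-2j) = (-j^2 + j + 2) + (-2j) = -j^2 − j + 2,
and -(j+1)^2 + (j+1) + 2 = -j^2 − j + 2.
Hence t(n) = -n^2 + n + 2 for every n ≥ 0, by induction.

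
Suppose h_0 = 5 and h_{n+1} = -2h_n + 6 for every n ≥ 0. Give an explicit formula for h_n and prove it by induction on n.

Claim: h_n = 3·(-2)^n + 2.

Base case: h_0 = 5, and 3·(-2)^0 + 2 = 3 + 2 = 5.
Assume h_k = 3·(-2)^k + 2 for some k ≥ 0.
Then h_{k+1} = -2h_k + 6 = -2·(3·(-2)^k + 2) + 6 = -6·(-2)^k − 4 + 6 = 3·(-2)^{k+1} + 2.
Hence h_n = 3·(-2)^n + 2 for every n ≥ 0, by induction.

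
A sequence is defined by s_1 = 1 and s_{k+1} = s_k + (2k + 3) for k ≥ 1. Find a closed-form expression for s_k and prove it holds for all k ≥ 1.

Claim: s_k = k^2 + 2k − 2.

Base case: s_1 = 1, and 1^2 + 2·1 − 2 = 1.
Assume s_m = m^2 + 2m − 2.
Then s_{m+1} = s_m + (2m + 3) = (m^2 + 2m − 2) + (2m + 3) = m^2 + 4m + 1,
and (m+1)^2 + 2·(m+1) − 2 = m^2 + 4m + 1.
Hence s_k = k^2 + 2k − 2 for every k ≥ 1, by induction.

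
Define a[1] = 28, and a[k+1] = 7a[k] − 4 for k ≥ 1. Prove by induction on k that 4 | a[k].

Base case: a[1] = 28 = 4·7, so 4 | a[1].
Assume 4 | a[r], so a[r] = 4t for some integer t.
Then a[r+1] = 7a[r] − 4 = 7·(4t) − 4 = 4(7t − 1), so 4 | a[r+1].
This completes the inductive step, so 4 | a[k] for all k ≥ 1.

4 | a[k]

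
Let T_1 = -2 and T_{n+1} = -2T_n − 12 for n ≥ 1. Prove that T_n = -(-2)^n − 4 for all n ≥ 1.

Base case: T_1 = -2, and -(-2)^1 − 4 = 2 − 4 = -2.
Assume T_m = -(-2)^m − 4 for some m ≥ 1.
Then T_{m+1} = -2T_m − 12 = -2·(-(-2)^m − 4) − 12 = 2·(-2)^m + 8 − 12 = -(-2)^{m+1} − 4.
Hence T_n = -(-2)^n − 4 for every n ≥ 1, by induction.

T_n = -(-2)^n − 4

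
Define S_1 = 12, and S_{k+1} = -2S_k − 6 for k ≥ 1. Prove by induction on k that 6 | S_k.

Base case: S_1 = 12 = 6·2, so 6 | S_1.
Assume 6 | S_r, so S_r = 6t for some integer t.
Then S_{r+1} = -2S_r − 6 = -2·(6t) − 6 = 6(-2t − 1), so 6 | S_{r+1}.
So the property holds for r+1, and by induction 6 | S_k for all k ≥ 1.

6 | S_k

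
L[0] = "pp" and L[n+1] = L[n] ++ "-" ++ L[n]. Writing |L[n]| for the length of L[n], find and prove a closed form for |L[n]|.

Claim: |L[n]| = 3·2^n − 1.

Base case: |L[0]| = 2, and 3·2^0 − 1 = 2.
Assume |L[j]| = 3·2^j − 1.
Then |L[j+1]| = |L[j]| + 1 + |L[j]| = 2|L[j]| + 1 = 2(3·2^j − 1) + 1 = 3·2^{j+1} − 2 + 1 = 3·2^{j+1} − 1.
So the formula holds for j+1, and by induction |L[n]| = 3·2^n − 1 for all n ≥ 0.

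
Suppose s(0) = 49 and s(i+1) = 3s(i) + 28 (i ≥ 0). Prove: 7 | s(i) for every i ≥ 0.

Base case: s(0) = 49 = 7·7, so 7 | s(0).
Assume 7 | s(r), so s(r) = 7t for some integer t.
Then s(r+1) = 3s(r) + 28 = 3·(7t) + 28 = 7(3t + 4), so 7 | s(r+1).
By induction, 7 | s(i) for all i ≥ 0.

7 | s(i)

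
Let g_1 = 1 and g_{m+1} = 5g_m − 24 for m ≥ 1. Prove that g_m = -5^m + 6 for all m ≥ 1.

Base case: g_1 = 1, and -5^1 + 6 = -5 + 6 = 1.
Assume g_k = -5^k + 6 for some k ≥ 1.
Then g_{k+1} = 5g_k − 24 = 5·(-5^k + 6) − 24 = -5^{k+1} + 30 − 24 = -5^{k+1} + 6.
This completes the inductive step, so g_m = -5^m + 6 for all m ≥ 1.

g_m = -5^m + 6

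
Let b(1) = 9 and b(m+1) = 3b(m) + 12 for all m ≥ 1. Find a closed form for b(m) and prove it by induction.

Claim: b(m) = 5·3^m − 6.

Base case: b(1) = 9, and 5·3^1 − 6 = 15 − 6 = 9.
Assume b(k) = 5·3^k − 6 for some k ≥ 1.
Then b(k+1) = 3b(k) + 12 = 3·(5·3^k − 6) + 12 = 15·3^k − 18 + 12 = 5·3^{k+1} − 6.
So the formula holds for k+1, and by induction b(m) = 5·3^m − 6 for all m ≥ 1.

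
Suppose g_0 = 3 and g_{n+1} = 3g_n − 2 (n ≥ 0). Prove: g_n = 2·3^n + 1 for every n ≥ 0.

Base case: g_0 = 3, and 2·3^0 + 1 = 2 + 1 = 3.
Assume g_m = 2·3^m + 1 for some m ≥ 0.
Then g_{m+1} = 3g_m − 2 = 3·(2·3^m + 1) − 2 = 6·3^m + 3 − 2 = 2·3^{m+1} + 1.
So the formula holds for m+1, and by induction g_n = 2·3^n + 1 for all n ≥ 0.

g_n = 2·3^n + 1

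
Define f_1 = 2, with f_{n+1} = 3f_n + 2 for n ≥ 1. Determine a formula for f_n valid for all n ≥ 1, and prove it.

Claim: f_n = 3^n − 1.

Base case: f_1 = 2, and 3^1 − 1 = 3 − 1 = 2.
Assume f_r = 3^r − 1 for some r ≥ 1.
Then f_{r+1} = 3f_r + 2 = 3·(3^r − 1) + 2 = 3^{r+1} − 3 + 2 = 3^{r+1} − 1.
By induction, f_n = 3^n − 1 for all n ≥ 1.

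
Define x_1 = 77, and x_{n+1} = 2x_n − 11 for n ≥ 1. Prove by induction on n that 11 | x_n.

Base case: x_1 = 77 = 11·7, so 11 | x_1.
Assume 11 | x_r, so x_r = 11t for some integer t.
Then x_{r+1} = 2x_r − 11 = 2·(11t) − 11 = 11(2t − 1), so 11 | x_{r+1}.
This completes the inductive step, so 11 | x_n for all n ≥ 1.

11 | x_n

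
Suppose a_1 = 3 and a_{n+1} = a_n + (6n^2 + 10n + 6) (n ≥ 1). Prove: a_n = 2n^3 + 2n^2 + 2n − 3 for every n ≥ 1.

Base case: a_1 = 3, and 2·1^3 + 2·1^2 + 2·1 − 3 = 3.
Assume a_j = 2j^3 + 2j^2 + 2j − 3.
Then a_{j+1} = a_j + (6j^2 + 10j + 6) = (2j^3 + 2j^2 + 2j − 3) + (6j^2 + 10j + 6) = 2j^3 + 8j^2 + 12j + 3,
and 2·(j+1)^3 + 2·(j+1)^2 + 2·(j+1) − 3 = 2j^3 + 8j^2 + 12j + 3.
This completes the inductive step, so a_n = 2n^3 + 2n^2 + 2n − 3 for all n ≥ 1.

a_n = 2n^3 + 2n^2 + 2n − 3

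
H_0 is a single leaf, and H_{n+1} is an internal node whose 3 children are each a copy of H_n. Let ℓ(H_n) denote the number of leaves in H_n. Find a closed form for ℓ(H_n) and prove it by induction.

Claim: ℓ(H_n) = 3^n.

Base case: ℓ(H_0) = 1, and 3^0 = 1.
Assume ℓ(H_j) = 3^j.
Then ℓ(H_{j+1}) = 3·ℓ(H_j) = 3·3^j = 3^{j+1}.
By induction, ℓ(H_n) = 3^n for all n ≥ 0.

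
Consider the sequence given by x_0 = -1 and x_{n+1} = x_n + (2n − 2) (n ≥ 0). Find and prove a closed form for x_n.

Claim: x_n = n^2 − 3n − 1.

Base case: x_0 = -1, and 0^2 − 3·0 − 1 = -1.
Assume x_r = r^2 − 3r − 1.
Then x_{r+1} = x_r + (2r − 2) = (r^2 − 3r − 1) + (2r − 2) = r^2 − r − 3,
and (r+1)^2 − 3·(r+1) − 1 = r^2 − r − 3.
By induction, x_n = n^2 − 3n − 1 for all n ≥ 0.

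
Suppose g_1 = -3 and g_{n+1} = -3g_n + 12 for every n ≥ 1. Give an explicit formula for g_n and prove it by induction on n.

Claim: g_n = 2·(-3)^n + 3.

Base case: g_1 = -3, and 2·(-3)^1 + 3 = -6 + 3 = -3.
Assume g_r = 2·(-3)^r + 3 for some r ≥ 1.
Then g_{r+1} = -3g_r + 12 = -3·(2·(-3)^r + 3) + 12 = -6·(-3)^r − 9 + 12 = 2·(-3)^{r+1} + 3.
By induction, g_n = 2·(-3)^n + 3 for all n ≥ 1.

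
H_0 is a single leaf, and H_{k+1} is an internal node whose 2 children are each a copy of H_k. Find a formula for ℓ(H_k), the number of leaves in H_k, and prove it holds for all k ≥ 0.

Claim: ℓ(H_k) = 2^k.

Base case: ℓ(H_0) = 1, and 2^0 = 1.
Assume ℓ(H_m) = 2^m.
Then ℓ(H_{m+1}) = 2·ℓ(H_m) = 2·2^m = 2^{m+1}.
So the formula holds for m+1, and by induction ℓ(H_k) = 2^k for all k ≥ 0.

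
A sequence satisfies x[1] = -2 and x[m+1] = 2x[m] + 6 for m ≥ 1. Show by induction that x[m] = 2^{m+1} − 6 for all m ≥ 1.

Base case: x[1] = -2, and 2^{1+1} − 6 = 4 − 6 = -2.
Assume x[k] = 2^{k+1} − 6 for some k ≥ 1.
Then x[k+1] = 2x[k] + 6 = 2·(2^{k+1} − 6) + 6 = 2^{k+2} − 12 + 6 = 2^{k+2} − 6.
So the formula holds for k+1, and by induction x[m] = 2^{m+1} − 6 for all m ≥ 1.

x[m] = 2^{m+1} − 6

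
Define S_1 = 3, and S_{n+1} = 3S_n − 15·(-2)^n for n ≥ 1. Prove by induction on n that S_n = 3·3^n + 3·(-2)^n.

Base case: S_1 = 3, and 3·3^1 + 3·(-2)^1 = 9 − 6 = 3.
Assume S_j = 3·3^j + 3·(-2)^j for some j ≥ 1.
Then S_{j+1} = 3S_j − 15·(-2)^j = 3·(3·3^j + 3·(-2)^j) − 15·(-2)^j = 3·3^{j+1} + 9·(-2)^j − 15·(-2)^j = 3·3^{j+1} − 6·(-2)^j = 3·3^{j+1} + 3·(-2)^{j+1}.
Hence S_n = 3·3^n + 3·(-2)^n for every n ≥ 1, by induction.

S_n = 3·3^n + 3·(-2)^n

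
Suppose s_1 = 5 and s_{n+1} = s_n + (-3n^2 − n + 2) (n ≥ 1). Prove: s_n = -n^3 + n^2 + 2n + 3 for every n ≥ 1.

Base case: s_1 = 5, and -1^3 + 1^2 + 2·1 + 3 = 5.
Assume s_j = -j^3 + j^2 + 2j + 3.
Then s_{j+1} = s_j + (-3j^2 − j + 2) = (-j^3 + j^2 + 2j + 3) + (-3j^2 − j + 2) = -j^3 − 2j^2 + j + 5,
and -(j+1)^3 + (j+1)^2 + 2·(j+1) + 3 = -j^3 − 2j^2 + j + 5.
By induction, s_n = -n^3 + n^2 + 2n + 3 for all n ≥ 1.

s_n = -n^3 + n^2 + 2n + 3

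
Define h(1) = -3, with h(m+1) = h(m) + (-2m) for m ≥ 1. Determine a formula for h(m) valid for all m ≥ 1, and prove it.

Claim: h(m) = -m^2 + m − 3.

Base case: h(1) = -3, and -1^2 + 1 − 3 = -3.
Assume h(j) = -j^2 + j − 3.
Then h(j+1) = h(j) + (-2j) = (-j^2 + j − 3) + (-2j) = -j^2 − j − 3,
and -(j+1)^2 + (j+1) − 3 = -j^2 − j − 3.
By induction, h(m) = -m^2 + m − 3 for all m ≥ 1.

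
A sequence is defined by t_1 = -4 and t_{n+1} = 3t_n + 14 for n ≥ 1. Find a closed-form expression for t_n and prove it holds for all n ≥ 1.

Claim: t_n = 3^n − 7.

Base case: t_1 = -4, and 3^1 − 7 = 3 − 7 = -4.
Assume t_k = 3^k − 7 for some k ≥ 1.
Then t_{k+1} = 3t_k + 14 = 3·(3^k − 7) + 14 = 3^{k+1} − 21 + 14 = 3^{k+1} − 7.
Hence t_n = 3^n − 7 for every n ≥ 1, by induction.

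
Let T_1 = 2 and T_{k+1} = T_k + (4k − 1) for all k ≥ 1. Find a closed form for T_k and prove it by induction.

Claim: T_k = 2k^2 − 3k + 3.

Base case: T_1 = 2, and 2·1^2 − 3·1 + 3 = 2.
Assume T_r = 2r^2 − 3r + 3.
Then T_{r+1} = T_r + (4r − 1) = (2r^2 − 3r + 3) + (4r − 1) = 2r^2 + r + 2,
and 2·(r+1)^2 − 3·(r+1) + 3 = 2r^2 + r + 2.
By induction, T_k = 2k^2 − 3k + 3 for all k ≥ 1.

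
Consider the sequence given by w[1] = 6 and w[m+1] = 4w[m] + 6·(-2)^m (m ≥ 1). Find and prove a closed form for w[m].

Claim: w[m] = 4^m − (-2)^m.

Base case: w[1] = 6, and 4^1 − (-2)^1 = 4 + 2 = 6.
Assume w[j] = 4^j − (-2)^j for some j ≥ 1.
Then w[j+1] = 4w[j] + 6·(-2)^j = 4·(4^j − (-2)^j) + 6·(-2)^j = 4^{j+1} − 4·(-2)^j + 6·(-2)^j = 4^{j+1} + 2·(-2)^j = 4^{j+1} − (-2)^{j+1}.
By induction, w[m] = 4^m − (-2)^m for all m ≥ 1.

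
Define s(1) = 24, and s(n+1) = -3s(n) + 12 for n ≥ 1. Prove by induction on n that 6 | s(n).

Base case: s(1) = 24 = 6·4, so 6 | s(1).
Assume 6 | s(r), so s(r) = 6t for some integer t.
Then s(r+1) = -3s(r) + 12 = -3·(6t) + 12 = 6(-3t + 2), so 6 | s(r+1).
This completes the inductive step, so 6 | s(n) for all n ≥ 1.

6 | s(n)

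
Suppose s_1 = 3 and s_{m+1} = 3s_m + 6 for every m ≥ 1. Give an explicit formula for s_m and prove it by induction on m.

Claim: s_m = 2·3^m − 3.

Base case: s_1 = 3, and 2·3^1 − 3 = 6 − 3 = 3.
Assume s_k = 2·3^k − 3 for some k ≥ 1.
Then s_{k+1} = 3s_k + 6 = 3·(2·3^k − 3) + 6 = 6·3^k − 9 + 6 = 2·3^{k+1} − 3.
So the formula holds for k+1, and by induction s_m = 2·3^m − 3 for all m ≥ 1.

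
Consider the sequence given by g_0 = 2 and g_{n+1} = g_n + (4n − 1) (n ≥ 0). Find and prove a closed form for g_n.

Claim: g_n = 2n^2 − 3n + 2.

Base case: g_0 = 2, and 2·0^2 − 3·0 + 2 = 2.
Assume g_k = 2k^2 − 3k + 2.
Then g_{k+1} = g_k + (4k − 1) = (2k^2 − 3k + 2) + (4k − 1) = 2k^2 + k + 1,
and 2·(k+1)^2 − 3·(k+1) + 2 = 2k^2 + k + 1.
By induction, g_n = 2n^2 − 3n + 2 for all n ≥ 0.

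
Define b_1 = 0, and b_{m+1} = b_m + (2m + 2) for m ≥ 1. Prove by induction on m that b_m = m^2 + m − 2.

Base case: b_1 = 0, and 1^2 + 1 − 2 = 0.
Assume b_r = r^2 + r − 2.
Then b_{r+1} = b_r + (2r + 2) = (r^2 + r − 2) + (2r + 2) = r^2 + 3r,
and (r+1)^2 + (r+1) − 2 = r^2 + 3r.
Hence b_m = m^2 + m − 2 for every m ≥ 1, by induction.

b_m = m^2 + m − 2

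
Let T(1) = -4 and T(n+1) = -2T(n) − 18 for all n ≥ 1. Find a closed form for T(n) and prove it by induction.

Claim: T(n) = -(-2)^n − 6.

Base case: T(1) = -4, and -(-2)^1 − 6 = 2 − 6 = -4.
Assume T(j) = -(-2)^j − 6 for some j ≥ 1.
Then T(j+1) = -2T(j) − 18 = -2·(-(-2)^j − 6) − 18 = 2·(-2)^j + 12 − 18 = -(-2)^{j+1} − 6.
By induction, T(n) = -(-2)^n − 6 for all n ≥ 1.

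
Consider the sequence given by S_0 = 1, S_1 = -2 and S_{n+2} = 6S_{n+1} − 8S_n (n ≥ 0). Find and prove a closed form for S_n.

Claim: S_n = 3·2^n − 2·4^n.

Base cases: S_0 = 1 and 3·2^0 − 2·4^0 = 1; S_1 = -2 and 3·2^1 − 2·4^1 = -2.
Assume S_i = 3·2^i − 2·4^i for all 0 ≤ i ≤ j, where j ≥ 1.
Then S_{j+1} = 6S_j − 8S_{j−1} = 6·(3·2^j − 2·4^j) − 8·(3·2^{j−1} − 2·4^{j−1}) = 3·(6·2 − 8)2^{j−1} − 2·(6·4 − 8)4^{j−1} = 12·2^{j−1} − 32·4^{j−1} = 3·2^{j+1} − 2·4^{j+1}.
This completes the inductive step, so S_n = 3·2^n − 2·4^n for all n ≥ 0.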